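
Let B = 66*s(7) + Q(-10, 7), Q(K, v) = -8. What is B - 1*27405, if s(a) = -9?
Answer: -28007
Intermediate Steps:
B = -602 (B = 66*(-9) - 8 = -594 - 8 = -602)
B - 1*27405 = -602 - 1*27405 = -602 - 27405 = -28007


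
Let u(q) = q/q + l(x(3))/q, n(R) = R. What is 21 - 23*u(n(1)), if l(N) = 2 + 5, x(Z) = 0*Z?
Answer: -163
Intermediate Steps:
x(Z) = 0
l(N) = 7
u(q) = 1 + 7/q (u(q) = q/q + 7/q = 1 + 7/q)
21 - 23*u(n(1)) = 21 - 23*(7 + 1)/1 = 21 - 23*8 = 21 - 184 = -163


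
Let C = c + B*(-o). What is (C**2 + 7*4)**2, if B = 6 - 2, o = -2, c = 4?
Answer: 29584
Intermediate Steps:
B = 4
C = 12 (C = 4 + 4*(-1*(-2)) = 4 + 4*2 = 4 + 8 = 12)
(C**2 + 7*4)**2 = (12**2 + 7*4)**2 = (144 + 28)**2 = 172**2 = 29584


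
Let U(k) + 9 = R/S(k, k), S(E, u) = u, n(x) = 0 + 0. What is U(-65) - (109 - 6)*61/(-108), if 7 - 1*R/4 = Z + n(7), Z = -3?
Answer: 68179/1404 ≈ 48.561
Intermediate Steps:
n(x) = 0
R = 40 (R = 28 - 4*(-3 + 0) = 28 - 4*(-3) = 28 + 12 = 40)
U(k) = -9 + 40/k
U(-65) - (109 - 6)*61/(-108) = (-9 + 40/(-65)) - (109 - 6)*61/(-108) = (-9 + 40*(-1/65)) - 103*61*(-1/108) = (-9 - 8/13) - 103*(-61)/108 = -125/13 - 1*(-6283/108) = -125/13 + 6283/108 = 68179/1404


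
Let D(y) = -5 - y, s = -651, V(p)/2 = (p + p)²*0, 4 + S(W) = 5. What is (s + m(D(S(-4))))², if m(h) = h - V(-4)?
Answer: 431649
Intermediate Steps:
S(W) = 1 (S(W) = -4 + 5 = 1)
V(p) = 0 (V(p) = 2*((p + p)²*0) = 2*((2*p)²*0) = 2*((4*p²)*0) = 2*0 = 0)
m(h) = h (m(h) = h - 1*0 = h + 0 = h)
(s + m(D(S(-4))))² = (-651 + (-5 - 1*1))² = (-651 + (-5 - 1))² = (-651 - 6)² = (-657)² = 431649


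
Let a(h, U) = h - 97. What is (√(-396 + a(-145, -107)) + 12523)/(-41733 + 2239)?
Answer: -1789/5642 - I*√638/39494 ≈ -0.31709 - 0.00063956*I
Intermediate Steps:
a(h, U) = -97 + h
(√(-396 + a(-145, -107)) + 12523)/(-41733 + 2239) = (√(-396 + (-97 - 145)) + 12523)/(-41733 + 2239) = (√(-396 - 242) + 12523)/(-39494) = (√(-638) + 12523)*(-1/39494) = (I*√638 + 12523)*(-1/39494) = (12523 + I*√638)*(-1/39494) = -1789/5642 - I*√638/39494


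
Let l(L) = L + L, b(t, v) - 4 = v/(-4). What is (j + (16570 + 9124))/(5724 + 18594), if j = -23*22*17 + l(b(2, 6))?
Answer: 5699/8106 ≈ 0.70306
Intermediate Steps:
b(t, v) = 4 - v/4 (b(t, v) = 4 + v/(-4) = 4 + v*(-1/4) = 4 - v/4)
l(L) = 2*L
j = -8597 (j = -23*22*17 + 2*(4 - 1/4*6) = -506*17 + 2*(4 - 3/2) = -8602 + 2*(5/2) = -8602 + 5 = -8597)
(j + (16570 + 9124))/(5724 + 18594) = (-8597 + (16570 + 9124))/(5724 + 18594) = (-8597 + 25694)/24318 = 17097*(1/24318) = 5699/8106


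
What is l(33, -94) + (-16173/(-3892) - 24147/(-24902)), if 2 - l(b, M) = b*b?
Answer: -52426890319/48459292 ≈ -1081.9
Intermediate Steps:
l(b, M) = 2 - b**2 (l(b, M) = 2 - b*b = 2 - b**2)
l(33, -94) + (-16173/(-3892) - 24147/(-24902)) = (2 - 1*33**2) + (-16173/(-3892) - 24147/(-24902)) = (2 - 1*1089) + (-16173*(-1/3892) - 24147*(-1/24902)) = (2 - 1089) + (16173/3892 + 24147/24902) = -1087 + 248360085/48459292 = -52426890319/48459292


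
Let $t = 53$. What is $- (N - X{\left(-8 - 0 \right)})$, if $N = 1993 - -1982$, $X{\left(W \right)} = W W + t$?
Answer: $-3858$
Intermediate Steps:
$X{\left(W \right)} = 53 + W^{2}$ ($X{\left(W \right)} = W W + 53 = W^{2} + 53 = 53 + W^{2}$)
$N = 3975$ ($N = 1993 + 1982 = 3975$)
$- (N - X{\left(-8 - 0 \right)}) = - (3975 - \left(53 + \left(-8 - 0\right)^{2}\right)) = - (3975 - \left(53 + \left(-8 + 0\right)^{2}\right)) = - (3975 - \left(53 + \left(-8\right)^{2}\right)) = - (3975 - \left(53 + 64\right)) = - (3975 - 117) = \left(-1\right) 3858 = -3858$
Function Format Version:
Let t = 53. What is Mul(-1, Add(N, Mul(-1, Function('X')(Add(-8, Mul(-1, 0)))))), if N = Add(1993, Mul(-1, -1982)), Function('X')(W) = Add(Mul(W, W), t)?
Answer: -3858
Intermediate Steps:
Function('X')(W) = Add(53, Pow(W, 2)) (Function('X')(W) = Add(Mul(W, W), 53) = Add(Pow(W, 2), 53) = Add(53, Pow(W, 2)))
N = 3975 (N = Add(1993, 1982) = 3975)
Mul(-1, Add(N, Mul(-1, Function('X')(Add(-8, Mul(-1, 0)))))) = Mul(-1, Add(3975, Mul(-1, Add(53, Pow(Add(-8, Mul(-1, 0)), 2))))) = Mul(-1, Add(3975, Mul(-1, Add(53, Pow(Add(-8, 0), 2))))) = Mul(-1, Add(3975, Mul(-1, Add(53, Pow(-8, 2))))) = Mul(-1, Add(3975, Mul(-1, Add(53, 64)))) = Mul(-1, Add(3975, Mul(-1, 117))) = Mul(-1, Add(3975, -117)) = Mul(-1, 3858) = -3858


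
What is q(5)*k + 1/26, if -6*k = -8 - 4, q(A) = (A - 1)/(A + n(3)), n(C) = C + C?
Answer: 219/286 ≈ 0.76573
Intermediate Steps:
n(C) = 2*C
q(A) = (-1 + A)/(6 + A) (q(A) = (A - 1)/(A + 2*3) = (-1 + A)/(A + 6) = (-1 + A)/(6 + A))
k = 2 (k = -(-8 - 4)/6 = -⅙*(-12) = 2)
q(5)*k + 1/26 = ((-1 + 5)/(6 + 5))*2 + 1/26 = (4/11)*2 + 1/26 = 8/11 + 1/26 = 219/286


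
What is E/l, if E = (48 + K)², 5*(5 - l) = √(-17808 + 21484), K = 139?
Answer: -4371125/3051 - 349690*√919/3051 ≈ -4907.2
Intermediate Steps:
l = 5 - 2*√919/5 (l = 5 - √(-17808 + 21484)/5 = 5 - 2*√919/5 ≈ -7.1260)
E = 34969 (E = (48 + 139)² = 187² = 34969)
E/l = 34969/(5 - 2*√919/5)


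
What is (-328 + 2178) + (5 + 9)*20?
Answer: 2130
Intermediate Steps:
(-328 + 2178) + (5 + 9)*20 = 1850 + 14*20 = 1850 + 280 = 2130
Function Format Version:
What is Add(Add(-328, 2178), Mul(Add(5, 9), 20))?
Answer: 2130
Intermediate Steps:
Add(Add(-328, 2178), Mul(Add(5, 9), 20)) = Add(1850, Mul(14, 20)) = Add(1850, 280) = 2130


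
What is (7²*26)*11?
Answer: 14014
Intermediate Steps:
(7²*26)*11 = (49*26)*11 = 1274*11 = 14014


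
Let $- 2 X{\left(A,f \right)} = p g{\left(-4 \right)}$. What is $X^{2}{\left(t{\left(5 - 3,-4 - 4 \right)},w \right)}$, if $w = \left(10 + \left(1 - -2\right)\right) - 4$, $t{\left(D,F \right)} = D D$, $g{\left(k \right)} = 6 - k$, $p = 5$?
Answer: $625$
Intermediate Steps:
$t{\left(D,F \right)} = D^{2}$
$w = 9$ ($w = \left(10 + \left(1 + 2\right)\right) - 4 = \left(10 + 3\right) - 4 = 13 - 4 = 9$)
$X{\left(A,f \right)} = -25$ ($X{\left(A,f \right)} = - \frac{5 \left(6 - -4\right)}{2} = - \frac{5 \left(6 + 4\right)}{2} = - \frac{5 \cdot 10}{2} = \left(- \frac{1}{2}\right) 50 = -25$)
$X^{2}{\left(t{\left(5 - 3,-4 - 4 \right)},w \right)} = \left(-25\right)^{2} = 625$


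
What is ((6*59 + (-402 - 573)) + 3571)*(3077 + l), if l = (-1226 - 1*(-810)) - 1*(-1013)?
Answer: 10838300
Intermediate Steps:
l = 597 (l = (-1226 + 810) + 1013 = -416 + 1013 = 597)
((6*59 + (-402 - 573)) + 3571)*(3077 + l) = ((6*59 + (-402 - 573)) + 3571)*(3077 + 597) = ((354 - 975) + 3571)*3674 = (-621 + 3571)*3674 = 2950*3674 = 10838300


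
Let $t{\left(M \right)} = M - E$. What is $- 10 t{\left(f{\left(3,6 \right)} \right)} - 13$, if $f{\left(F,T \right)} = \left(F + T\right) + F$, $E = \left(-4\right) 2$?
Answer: $-213$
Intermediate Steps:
$E = -8$
$f{\left(F,T \right)} = T + 2 F$
$t{\left(M \right)} = 8 + M$ ($t{\left(M \right)} = M - -8 = M + 8 = 8 + M$)
$- 10 t{\left(f{\left(3,6 \right)} \right)} - 13 = - 10 \left(8 + \left(6 + 2 \cdot 3\right)\right) - 13 = - 10 \left(8 + \left(6 + 6\right)\right) - 13 = - 10 \left(8 + 12\right) - 13 = \left(-10\right) 20 - 13 = -200 - 13 = -213$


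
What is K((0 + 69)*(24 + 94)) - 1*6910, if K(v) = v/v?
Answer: -6909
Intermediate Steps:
K(v) = 1
K((0 + 69)*(24 + 94)) - 1*6910 = 1 - 1*6910 = 1 - 6910 = -6909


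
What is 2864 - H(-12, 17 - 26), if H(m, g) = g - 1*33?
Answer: 2906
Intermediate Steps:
H(m, g) = -33 + g (H(m, g) = g - 33 = -33 + g)
2864 - H(-12, 17 - 26) = 2864 - (-33 + (17 - 26)) = 2864 - (-33 - 9) = 2864 - 1*(-42) = 2864 + 42 = 2906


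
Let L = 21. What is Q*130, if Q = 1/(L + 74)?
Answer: 26/19 ≈ 1.3684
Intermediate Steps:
Q = 1/95 (Q = 1/(21 + 74) = 1/95 ≈ 0.010526)
Q*130 = (1/95)*130 = 26/19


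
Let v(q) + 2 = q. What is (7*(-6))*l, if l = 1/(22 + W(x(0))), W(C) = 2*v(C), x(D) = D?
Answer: -7/3 ≈ -2.3333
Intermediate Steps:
v(q) = -2 + q
W(C) = -4 + 2*C (W(C) = 2*(-2 + C) = -4 + 2*C)
l = 1/18 (l = 1/(22 + (-4 + 2*0)) = 1/(22 + (-4 + 0)) = 1/(22 - 4) = 1/18 ≈ 0.055556)
(7*(-6))*l = (7*(-6))*(1/18) = -42*1/18 = -7/3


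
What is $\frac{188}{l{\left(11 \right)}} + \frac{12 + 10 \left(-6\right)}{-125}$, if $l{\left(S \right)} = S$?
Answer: $\frac{24028}{1375} \approx 17.475$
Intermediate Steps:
$\frac{188}{l{\left(11 \right)}} + \frac{12 + 10 \left(-6\right)}{-125} = \frac{188}{11} + \frac{12 + 10 \left(-6\right)}{-125} = 188 \cdot \frac{1}{11} + \left(12 - 60\right) \left(- \frac{1}{125}\right) = \frac{188}{11} - - \frac{48}{125} = \frac{188}{11} + \frac{48}{125} = \frac{24028}{1375}$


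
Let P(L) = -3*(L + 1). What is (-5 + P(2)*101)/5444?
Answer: -457/2722 ≈ -0.16789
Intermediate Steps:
P(L) = -3 - 3*L (P(L) = -3*(1 + L) = -3 - 3*L)
(-5 + P(2)*101)/5444 = (-5 + (-3 - 3*2)*101)/5444 = (-5 + (-3 - 6)*101)*(1/5444) = (-5 - 9*101)*(1/5444) = (-5 - 909)*(1/5444) = -914*1/5444 = -457/2722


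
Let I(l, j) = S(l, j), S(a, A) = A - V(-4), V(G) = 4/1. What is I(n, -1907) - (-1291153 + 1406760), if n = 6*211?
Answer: -117518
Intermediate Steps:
V(G) = 4 (V(G) = 4*1 = 4)
S(a, A) = -4 + A (S(a, A) = A - 1*4 = A - 4 = -4 + A)
n = 1266
I(l, j) = -4 + j
I(n, -1907) - (-1291153 + 1406760) = (-4 - 1907) - (-1291153 + 1406760) = -1911 - 1*115607 = -1911 - 115607 = -117518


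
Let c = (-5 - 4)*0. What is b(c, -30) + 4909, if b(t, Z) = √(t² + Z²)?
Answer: 4939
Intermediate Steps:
c = 0 (c = -9*0 = 0)
b(t, Z) = √(Z² + t²)
b(c, -30) + 4909 = √((-30)² + 0²) + 4909 = √(900 + 0) + 4909 = √900 + 4909 = 30 + 4909 = 4939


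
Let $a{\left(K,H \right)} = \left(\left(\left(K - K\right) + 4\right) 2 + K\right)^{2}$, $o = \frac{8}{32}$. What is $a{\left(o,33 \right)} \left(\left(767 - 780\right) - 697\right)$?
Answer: $- \frac{386595}{8} \approx -48324.0$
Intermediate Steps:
$o = \frac{1}{4}$ ($o = 8 \cdot \frac{1}{32} = \frac{1}{4} \approx 0.25$)
$a{\left(K,H \right)} = \left(8 + K\right)^{2}$ ($a{\left(K,H \right)} = \left(\left(0 + 4\right) 2 + K\right)^{2} = \left(4 \cdot 2 + K\right)^{2} = \left(8 + K\right)^{2}$)
$a{\left(o,33 \right)} \left(\left(767 - 780\right) - 697\right) = \left(8 + \frac{1}{4}\right)^{2} \left(\left(767 - 780\right) - 697\right) = \left(\frac{33}{4}\right)^{2} \left(\left(767 - 780\right) - 697\right) = \frac{1089 \left(-13 - 697\right)}{16} = \frac{1089}{16} \left(-710\right) = - \frac{386595}{8}$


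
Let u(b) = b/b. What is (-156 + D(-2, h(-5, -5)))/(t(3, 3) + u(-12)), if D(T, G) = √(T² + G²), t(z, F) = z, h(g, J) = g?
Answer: -39 + √29/4 ≈ -37.654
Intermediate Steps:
D(T, G) = √(G² + T²)
u(b) = 1
(-156 + D(-2, h(-5, -5)))/(t(3, 3) + u(-12)) = (-156 + √((-5)² + (-2)²))/(3 + 1) = (-156 + √(25 + 4))/4 = (-156 + √29)*(¼) = -39 + √29/4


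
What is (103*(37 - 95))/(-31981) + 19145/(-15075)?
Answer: -104443639/96422715 ≈ -1.0832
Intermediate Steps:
(103*(37 - 95))/(-31981) + 19145/(-15075) = (103*(-58))*(-1/31981) + 19145*(-1/15075) = -5974*(-1/31981) - 3829/3015 = 5974/31981 - 3829/3015 = -104443639/96422715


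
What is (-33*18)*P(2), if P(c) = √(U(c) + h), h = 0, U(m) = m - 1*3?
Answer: -594*I ≈ -594.0*I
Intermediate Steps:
U(m) = -3 + m (U(m) = m - 3 = -3 + m)
P(c) = √(-3 + c) (P(c) = √((-3 + c) + 0) = √(-3 + c))
(-33*18)*P(2) = (-33*18)*√(-3 + 2) = -594*I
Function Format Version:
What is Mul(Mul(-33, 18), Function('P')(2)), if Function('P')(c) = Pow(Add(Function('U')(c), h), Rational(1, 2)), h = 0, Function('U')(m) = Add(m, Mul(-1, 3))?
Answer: Mul(-594, I) ≈ Mul(-594.00, I)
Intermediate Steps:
Function('U')(m) = Add(-3, m) (Function('U')(m) = Add(m, -3) = Add(-3, m))
Function('P')(c) = Pow(Add(-3, c), Rational(1, 2)) (Function('P')(c) = Pow(Add(Add(-3, c), 0), Rational(1, 2)) = Pow(Add(-3, c), Rational(1, 2)))
Mul(Mul(-33, 18), Function('P')(2)) = Mul(Mul(-33, 18), Pow(Add(-3, 2), Rational(1, 2))) = Mul(-594, Pow(-1, Rational(1, 2))) = Mul(-594, I)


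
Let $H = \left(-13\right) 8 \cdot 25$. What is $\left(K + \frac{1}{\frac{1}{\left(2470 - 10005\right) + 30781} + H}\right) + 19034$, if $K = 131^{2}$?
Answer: $\frac{2187611262559}{60439599} \approx 36195.0$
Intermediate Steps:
$H = -2600$ ($H = \left(-104\right) 25 = -2600$)
$K = 17161$
$\left(K + \frac{1}{\frac{1}{\left(2470 - 10005\right) + 30781} + H}\right) + 19034 = \left(17161 + \frac{1}{\frac{1}{\left(2470 - 10005\right) + 30781} - 2600}\right) + 19034 = \left(17161 + \frac{1}{\frac{1}{-7535 + 30781} - 2600}\right) + 19034 = \left(17161 + \frac{1}{\frac{1}{23246} - 2600}\right) + 19034 = \left(17161 + \frac{1}{- \frac{60439599}{23246}}\right) + 19034 = \left(17161 - \frac{23246}{60439599}\right) + 19034 = \frac{1037203935193}{60439599} + 19034 = \frac{2187611262559}{60439599}$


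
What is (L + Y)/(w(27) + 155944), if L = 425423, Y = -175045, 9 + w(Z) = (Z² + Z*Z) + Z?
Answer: 125189/78710 ≈ 1.5905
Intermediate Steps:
w(Z) = -9 + Z + 2*Z² (w(Z) = -9 + ((Z² + Z*Z) + Z) = -9 + ((Z² + Z²) + Z) = -9 + (2*Z² + Z) = -9 + (Z + 2*Z²) = -9 + Z + 2*Z²)
(L + Y)/(w(27) + 155944) = (425423 - 175045)/((-9 + 27 + 2*27²) + 155944) = 250378/((-9 + 27 + 2*729) + 155944) = 250378/((-9 + 27 + 1458) + 155944) = 250378/(1476 + 155944) = 250378/157420 = 250378*(1/157420) = 125189/78710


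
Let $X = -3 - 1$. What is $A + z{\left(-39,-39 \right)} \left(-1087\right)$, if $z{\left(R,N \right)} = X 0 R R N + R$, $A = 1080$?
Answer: $43473$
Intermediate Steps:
$X = -4$ ($X = -3 - 1 = -4$)
$z{\left(R,N \right)} = R$ ($z{\left(R,N \right)} = \left(-4\right) 0 R R N + R = 0 R R N + R = 0 R N + R = 0 N + R = 0 + R = R$)
$A + z{\left(-39,-39 \right)} \left(-1087\right) = 1080 - -42393 = 1080 + 42393 = 43473$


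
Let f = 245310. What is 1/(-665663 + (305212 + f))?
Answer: -1/115141 ≈ -8.6850e-6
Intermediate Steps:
1/(-665663 + (305212 + f)) = 1/(-665663 + (305212 + 245310)) = 1/(-665663 + 550522) = 1/(-115141) = -1/115141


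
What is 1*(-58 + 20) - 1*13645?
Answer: -13683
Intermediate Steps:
1*(-58 + 20) - 1*13645 = 1*(-38) - 13645 = -38 - 13645 = -13683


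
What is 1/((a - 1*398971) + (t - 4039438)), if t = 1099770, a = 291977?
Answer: -1/3046662 ≈ -3.2823e-7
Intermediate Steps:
1/((a - 1*398971) + (t - 4039438)) = 1/((291977 - 1*398971) + (1099770 - 4039438)) = 1/((291977 - 398971) - 2939668) = 1/(-106994 - 2939668) = 1/(-3046662) = -1/3046662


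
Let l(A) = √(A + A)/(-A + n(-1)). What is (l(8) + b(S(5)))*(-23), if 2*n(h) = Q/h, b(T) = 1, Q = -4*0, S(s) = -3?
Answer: -23/2 ≈ -11.500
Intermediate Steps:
Q = 0
n(h) = 0 (n(h) = (0/h)/2 = (½)*0 = 0)
l(A) = -√2/√A (l(A) = √(A + A)/(-A + 0) = √(2*A)/((-A)) = (√2*√A)*(-1/A) = -√2/√A)
(l(8) + b(S(5)))*(-23) = (-√2/√8 + 1)*(-23) = (-√2*√2/4 + 1)*(-23) = (-½ + 1)*(-23) = (½)*(-23) = -23/2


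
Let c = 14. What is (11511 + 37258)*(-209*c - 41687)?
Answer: -2175731397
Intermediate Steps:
(11511 + 37258)*(-209*c - 41687) = (11511 + 37258)*(-209*14 - 41687) = 48769*(-2926 - 41687) = 48769*(-44613) = -2175731397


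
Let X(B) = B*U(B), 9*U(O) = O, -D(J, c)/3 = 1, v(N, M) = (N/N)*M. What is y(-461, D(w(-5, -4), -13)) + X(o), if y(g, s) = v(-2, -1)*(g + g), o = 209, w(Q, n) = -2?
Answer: 51979/9 ≈ 5775.4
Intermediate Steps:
v(N, M) = M (v(N, M) = 1*M = M)
D(J, c) = -3 (D(J, c) = -3*1 = -3)
U(O) = O/9
y(g, s) = -2*g (y(g, s) = -(g + g) = -2*g)
X(B) = B**2/9 (X(B) = B*(B/9) = B**2/9)
y(-461, D(w(-5, -4), -13)) + X(o) = -2*(-461) + (1/9)*209**2 = 922 + (1/9)*43681 = 922 + 43681/9 = 51979/9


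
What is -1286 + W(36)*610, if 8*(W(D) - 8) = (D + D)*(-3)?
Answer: -12876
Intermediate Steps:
W(D) = 8 - 3*D/4 (W(D) = 8 + ((D + D)*(-3))/8 = 8 + ((2*D)*(-3))/8 = 8 + (-6*D)/8 = 8 - 3*D/4)
-1286 + W(36)*610 = -1286 + (8 - ¾*36)*610 = -1286 + (8 - 27)*610 = -1286 - 19*610 = -1286 - 11590 = -12876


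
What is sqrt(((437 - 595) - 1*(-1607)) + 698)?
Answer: sqrt(2147) ≈ 46.336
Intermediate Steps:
sqrt(((437 - 595) - 1*(-1607)) + 698) = sqrt((-158 + 1607) + 698) = sqrt(1449 + 698) = sqrt(2147)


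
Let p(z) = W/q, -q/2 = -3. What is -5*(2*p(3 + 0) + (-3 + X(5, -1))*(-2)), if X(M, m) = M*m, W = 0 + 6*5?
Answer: -130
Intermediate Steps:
q = 6 (q = -2*(-3) = 6)
W = 30 (W = 0 + 30 = 30)
p(z) = 5 (p(z) = 30/6 = 30*(⅙) = 5)
-5*(2*p(3 + 0) + (-3 + X(5, -1))*(-2)) = -5*(2*5 + (-3 + 5*(-1))*(-2)) = -5*(10 + (-3 - 5)*(-2)) = -5*(10 - 8*(-2)) = -5*(10 + 16) = -5*26 = -130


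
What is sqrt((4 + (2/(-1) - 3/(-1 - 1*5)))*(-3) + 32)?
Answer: 7*sqrt(2)/2 ≈ 4.9497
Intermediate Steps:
sqrt((4 + (2/(-1) - 3/(-1 - 1*5)))*(-3) + 32) = sqrt((4 + (2*(-1) - 3/(-1 - 5)))*(-3) + 32) = sqrt((4 + (-2 - 3/(-6)))*(-3) + 32) = sqrt((4 + (-2 - 3*(-1/6)))*(-3) + 32) = sqrt((4 + (-2 + 1/2))*(-3) + 32) = sqrt((4 - 3/2)*(-3) + 32) = sqrt((5/2)*(-3) + 32) = sqrt(-15/2 + 32) = sqrt(49/2) = 7*sqrt(2)/2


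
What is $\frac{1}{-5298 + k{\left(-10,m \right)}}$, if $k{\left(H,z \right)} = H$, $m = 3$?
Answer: $- \frac{1}{5308} \approx -0.00018839$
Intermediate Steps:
$\frac{1}{-5298 + k{\left(-10,m \right)}} = \frac{1}{-5298 - 10} = \frac{1}{-5308} = - \frac{1}{5308}$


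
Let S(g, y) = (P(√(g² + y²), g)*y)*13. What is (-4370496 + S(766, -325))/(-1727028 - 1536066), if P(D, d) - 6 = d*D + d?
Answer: 3816098/1631547 + 1618175*√692381/1631547 ≈ 827.61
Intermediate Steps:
P(D, d) = 6 + d + D*d (P(D, d) = 6 + (d*D + d) = 6 + (D*d + d) = 6 + (d + D*d) = 6 + d + D*d)
S(g, y) = 13*y*(6 + g + g*√(g² + y²)) (S(g, y) = ((6 + g + √(g² + y²)*g)*y)*13 = ((6 + g + g*√(g² + y²))*y)*13 = (y*(6 + g + g*√(g² + y²)))*13 = 13*y*(6 + g + g*√(g² + y²)))
(-4370496 + S(766, -325))/(-1727028 - 1536066) = (-4370496 + 13*(-325)*(6 + 766 + 766*√(766² + (-325)²)))/(-1727028 - 1536066) = (-4370496 + 13*(-325)*(6 + 766 + 766*√(586756 + 105625)))/(-3263094) = (-4370496 + 13*(-325)*(6 + 766 + 766*√692381))*(-1/3263094) = (-4370496 + 13*(-325)*(772 + 766*√692381))*(-1/3263094) = (-4370496 + (-3261700 - 3236350*√692381))*(-1/3263094) = (-7632196 - 3236350*√692381)*(-1/3263094) = 3816098/1631547 + 1618175*√692381/1631547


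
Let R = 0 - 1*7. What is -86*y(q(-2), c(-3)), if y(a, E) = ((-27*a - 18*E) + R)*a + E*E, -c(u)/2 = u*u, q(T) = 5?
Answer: -106124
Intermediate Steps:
c(u) = -2*u² (c(u) = -2*u*u = -2*u²)
R = -7 (R = 0 - 7 = -7)
y(a, E) = E² + a*(-7 - 27*a - 18*E) (y(a, E) = ((-27*a - 18*E) - 7)*a + E*E = (-7 - 27*a - 18*E)*a + E² = a*(-7 - 27*a - 18*E) + E² = E² + a*(-7 - 27*a - 18*E))
-86*y(q(-2), c(-3)) = -86*((-2*(-3)²)² - 27*5² - 7*5 - 18*(-2*(-3)²)*5) = -86*((-2*9)² - 27*25 - 35 - 18*(-2*9)*5) = -86*((-18)² - 675 - 35 - 18*(-18)*5) = -86*(324 - 675 - 35 + 1620) = -86*1234 = -106124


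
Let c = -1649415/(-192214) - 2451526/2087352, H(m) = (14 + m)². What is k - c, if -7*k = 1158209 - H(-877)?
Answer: -41475121605762983/702131985324 ≈ -59070.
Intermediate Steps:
c = 742923020129/100304569332 (c = -1649415*(-1/192214) - 2451526*1/2087352 = 1649415/192214 - 1225763/1043676 = 742923020129/100304569332 ≈ 7.4067)
k = -413440/7 (k = -(1158209 - (14 - 877)²)/7 = -(1158209 - 1*(-863)²)/7 = -(1158209 - 1*744769)/7 = -(1158209 - 744769)/7 = -⅐*413440 = -413440/7 ≈ -59063.)
k - c = -413440/7 - 1*742923020129/100304569332 = -413440/7 - 742923020129/100304569332 = -41475121605762983/702131985324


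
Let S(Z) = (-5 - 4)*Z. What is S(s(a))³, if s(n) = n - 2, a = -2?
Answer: 46656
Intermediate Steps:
s(n) = -2 + n
S(Z) = -9*Z
S(s(a))³ = (-9*(-2 - 2))³ = (-9*(-4))³ = 36³ = 46656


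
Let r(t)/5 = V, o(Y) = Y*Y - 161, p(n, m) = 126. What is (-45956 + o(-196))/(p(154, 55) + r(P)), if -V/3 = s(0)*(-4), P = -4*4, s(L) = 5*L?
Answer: -2567/42 ≈ -61.119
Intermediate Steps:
o(Y) = -161 + Y² (o(Y) = Y² - 161 = -161 + Y²)
P = -16
V = 0 (V = -3*5*0*(-4) = -0*(-4) = -3*0 = 0)
r(t) = 0 (r(t) = 5*0 = 0)
(-45956 + o(-196))/(p(154, 55) + r(P)) = (-45956 + (-161 + (-196)²))/(126 + 0) = (-45956 + (-161 + 38416))/126 = (-45956 + 38255)*(1/126) = -7701*1/126 = -2567/42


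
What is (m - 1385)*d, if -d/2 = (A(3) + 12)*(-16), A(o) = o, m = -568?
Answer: -937440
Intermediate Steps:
d = 480 (d = -2*(3 + 12)*(-16) = -30*(-16) = -2*(-240) = 480)
(m - 1385)*d = (-568 - 1385)*480 = -1953*480 = -937440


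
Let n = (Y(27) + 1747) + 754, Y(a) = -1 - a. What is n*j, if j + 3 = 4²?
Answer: 32149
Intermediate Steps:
j = 13 (j = -3 + 4² = -3 + 16 = 13)
n = 2473 (n = ((-1 - 1*27) + 1747) + 754 = ((-1 - 27) + 1747) + 754 = (-28 + 1747) + 754 = 1719 + 754 = 2473)
n*j = 2473*13 = 32149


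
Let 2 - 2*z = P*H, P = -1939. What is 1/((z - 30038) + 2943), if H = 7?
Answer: -2/40615 ≈ -4.9243e-5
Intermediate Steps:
z = 13575/2 (z = 1 - (-1939)*7/2 = 1 - ½*(-13573) = 1 + 13573/2 = 13575/2 ≈ 6787.5)
1/((z - 30038) + 2943) = 1/((13575/2 - 30038) + 2943) = 1/(-46501/2 + 2943) = 1/(-40615/2) = -2/40615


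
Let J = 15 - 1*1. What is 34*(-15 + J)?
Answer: -34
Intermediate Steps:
J = 14 (J = 15 - 1 = 14)
34*(-15 + J) = 34*(-15 + 14) = 34*(-1) = -34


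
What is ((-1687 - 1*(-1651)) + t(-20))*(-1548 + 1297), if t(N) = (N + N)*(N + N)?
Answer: -392564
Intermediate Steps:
t(N) = 4*N**2 (t(N) = (2*N)*(2*N) = 4*N**2)
((-1687 - 1*(-1651)) + t(-20))*(-1548 + 1297) = ((-1687 - 1*(-1651)) + 4*(-20)**2)*(-1548 + 1297) = ((-1687 + 1651) + 4*400)*(-251) = (-36 + 1600)*(-251) = 1564*(-251) = -392564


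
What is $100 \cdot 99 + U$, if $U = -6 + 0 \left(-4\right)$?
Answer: $9894$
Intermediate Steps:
$U = -6$ ($U = -6 + 0 = -6$)
$100 \cdot 99 + U = 100 \cdot 99 - 6 = 9900 - 6 = 9894$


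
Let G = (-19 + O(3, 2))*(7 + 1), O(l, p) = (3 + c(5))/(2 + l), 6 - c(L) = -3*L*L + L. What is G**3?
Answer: -2097152/125 ≈ -16777.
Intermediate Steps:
c(L) = 6 - L + 3*L**2 (c(L) = 6 - (-3*L*L + L) = 6 - (-3*L**2 + L) = 6 - (L - 3*L**2) = 6 + (-L + 3*L**2) = 6 - L + 3*L**2)
O(l, p) = 79/(2 + l) (O(l, p) = (3 + (6 - 1*5 + 3*5**2))/(2 + l) = (3 + (6 - 5 + 3*25))/(2 + l) = (3 + (6 - 5 + 75))/(2 + l) = (3 + 76)/(2 + l) = 79/(2 + l))
G = -128/5 (G = (-19 + 79/(2 + 3))*(7 + 1) = (-19 + 79/5)*8 = -16/5*8 = -128/5 ≈ -25.600)
G**3 = (-128/5)**3 = -2097152/125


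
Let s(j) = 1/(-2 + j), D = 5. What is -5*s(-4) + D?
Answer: 35/6 ≈ 5.8333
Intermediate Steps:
-5*s(-4) + D = -5/(-2 - 4) + 5 = -5/(-6) + 5 = -5*(-1/6) + 5 = 5/6 + 5 = 35/6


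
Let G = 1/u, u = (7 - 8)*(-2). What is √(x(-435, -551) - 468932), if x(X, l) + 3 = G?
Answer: I*√1875738/2 ≈ 684.79*I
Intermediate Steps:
u = 2 (u = -1*(-2) = 2)
G = ½ (G = 1/2 = ½ ≈ 0.50000)
x(X, l) = -5/2 (x(X, l) = -3 + ½ = -5/2)
√(x(-435, -551) - 468932) = √(-5/2 - 468932) = √(-937869/2) = I*√1875738/2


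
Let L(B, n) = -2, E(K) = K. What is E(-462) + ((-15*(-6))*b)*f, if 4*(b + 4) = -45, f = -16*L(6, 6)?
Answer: -44382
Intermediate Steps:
f = 32 (f = -16*(-2) = 32)
b = -61/4 (b = -4 + (¼)*(-45) = -4 - 45/4 = -61/4 ≈ -15.250)
E(-462) + ((-15*(-6))*b)*f = -462 + (-15*(-6)*(-61/4))*32 = -462 + (90*(-61/4))*32 = -462 - 2745/2*32 = -462 - 43920 = -44382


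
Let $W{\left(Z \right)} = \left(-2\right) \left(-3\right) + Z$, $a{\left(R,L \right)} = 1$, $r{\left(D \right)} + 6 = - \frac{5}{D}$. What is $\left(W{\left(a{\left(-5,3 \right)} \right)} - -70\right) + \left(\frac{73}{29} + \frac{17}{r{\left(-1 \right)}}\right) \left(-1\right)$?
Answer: $\frac{2653}{29} \approx 91.483$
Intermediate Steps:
$r{\left(D \right)} = -6 - \frac{5}{D}$
$W{\left(Z \right)} = 6 + Z$
$\left(W{\left(a{\left(-5,3 \right)} \right)} - -70\right) + \left(\frac{73}{29} + \frac{17}{r{\left(-1 \right)}}\right) \left(-1\right) = \left(\left(6 + 1\right) - -70\right) + \left(\frac{73}{29} + \frac{17}{-6 - \frac{5}{-1}}\right) \left(-1\right) = \left(7 + 70\right) + \left(73 \cdot \frac{1}{29} + \frac{17}{-6 - -5}\right) \left(-1\right) = 77 + \left(\frac{73}{29} + \frac{17}{-6 + 5}\right) \left(-1\right) = 77 + \left(\frac{73}{29} + \frac{17}{-1}\right) \left(-1\right) = 77 + \left(\frac{73}{29} + 17 \left(-1\right)\right) \left(-1\right) = 77 + \left(\frac{73}{29} - 17\right) \left(-1\right) = 77 - - \frac{420}{29} = 77 + \frac{420}{29} = \frac{2653}{29}$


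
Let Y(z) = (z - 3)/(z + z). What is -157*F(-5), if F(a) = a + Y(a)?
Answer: 3297/5 ≈ 659.40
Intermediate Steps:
Y(z) = (-3 + z)/(2*z) (Y(z) = (-3 + z)/((2*z)) = (-3 + z)*(1/(2*z)) = (-3 + z)/(2*z))
F(a) = a + (-3 + a)/(2*a)
-157*F(-5) = -157*(½ - 5 - 3/2/(-5)) = -157*(½ - 5 - 3/2*(-⅕)) = -157*(½ - 5 + 3/10) = -157*(-21/5) = 3297/5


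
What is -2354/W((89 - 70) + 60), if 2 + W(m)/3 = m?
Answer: -214/21 ≈ -10.190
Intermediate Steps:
W(m) = -6 + 3*m
-2354/W((89 - 70) + 60) = -2354/(-6 + 3*((89 - 70) + 60)) = -2354/(-6 + 3*(19 + 60)) = -2354/(-6 + 3*79) = -2354/(-6 + 237) = -2354/231 = -2354*1/231 = -214/21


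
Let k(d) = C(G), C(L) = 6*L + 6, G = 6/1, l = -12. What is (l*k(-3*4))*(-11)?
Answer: 5544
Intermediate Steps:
G = 6 (G = 6*1 = 6)
C(L) = 6 + 6*L
k(d) = 42 (k(d) = 6 + 6*6 = 6 + 36 = 42)
(l*k(-3*4))*(-11) = -12*42*(-11) = -504*(-11) = 5544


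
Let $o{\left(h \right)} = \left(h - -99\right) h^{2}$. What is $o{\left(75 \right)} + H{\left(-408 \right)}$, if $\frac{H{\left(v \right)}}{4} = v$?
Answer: $977118$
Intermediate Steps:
$H{\left(v \right)} = 4 v$
$o{\left(h \right)} = h^{2} \left(99 + h\right)$ ($o{\left(h \right)} = \left(h + 99\right) h^{2} = \left(99 + h\right) h^{2} = h^{2} \left(99 + h\right)$)
$o{\left(75 \right)} + H{\left(-408 \right)} = 75^{2} \left(99 + 75\right) + 4 \left(-408\right) = 5625 \cdot 174 - 1632 = 978750 - 1632 = 977118$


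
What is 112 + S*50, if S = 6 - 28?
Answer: -988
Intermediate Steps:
S = -22
112 + S*50 = 112 - 22*50 = 112 - 1100 = -988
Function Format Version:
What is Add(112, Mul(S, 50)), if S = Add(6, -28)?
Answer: -988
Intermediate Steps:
S = -22
Add(112, Mul(S, 50)) = Add(112, Mul(-22, 50)) = Add(112, -1100) = -988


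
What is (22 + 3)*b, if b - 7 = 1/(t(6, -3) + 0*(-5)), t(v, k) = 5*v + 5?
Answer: 1230/7 ≈ 175.71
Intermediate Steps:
t(v, k) = 5 + 5*v
b = 246/35 (b = 7 + 1/((5 + 5*6) + 0*(-5)) = 7 + 1/((5 + 30) + 0) = 7 + 1/(35 + 0) = 7 + 1/35 = 246/35 ≈ 7.0286)
(22 + 3)*b = (22 + 3)*(246/35) = 25*(246/35) = 1230/7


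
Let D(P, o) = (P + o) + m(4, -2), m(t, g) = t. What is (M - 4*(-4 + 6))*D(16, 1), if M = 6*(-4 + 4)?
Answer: -168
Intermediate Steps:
M = 0 (M = 6*0 = 0)
D(P, o) = 4 + P + o (D(P, o) = (P + o) + 4 = 4 + P + o)
(M - 4*(-4 + 6))*D(16, 1) = (0 - 4*(-4 + 6))*(4 + 16 + 1) = (0 - 4*2)*21 = (0 - 8)*21 = -8*21 = -168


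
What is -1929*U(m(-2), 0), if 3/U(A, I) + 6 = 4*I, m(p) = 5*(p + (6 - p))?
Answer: 1929/2 ≈ 964.50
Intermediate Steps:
m(p) = 30 (m(p) = 5*6 = 30)
U(A, I) = 3/(-6 + 4*I)
-1929*U(m(-2), 0) = -5787/(2*(-3 + 2*0)) = -5787/(2*(-3 + 0)) = -5787/(2*(-3)) = -5787*(-1)/(2*3) = -1929*(-½) = 1929/2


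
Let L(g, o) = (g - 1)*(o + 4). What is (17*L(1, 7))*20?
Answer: 0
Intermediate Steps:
L(g, o) = (-1 + g)*(4 + o)
(17*L(1, 7))*20 = (17*(-4 - 1*7 + 4*1 + 1*7))*20 = (17*(-4 - 7 + 4 + 7))*20 = (17*0)*20 = 0*20 = 0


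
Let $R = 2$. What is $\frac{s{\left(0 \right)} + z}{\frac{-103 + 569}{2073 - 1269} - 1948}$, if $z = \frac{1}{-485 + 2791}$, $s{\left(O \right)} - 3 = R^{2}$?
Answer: $- \frac{3244743}{902641039} \approx -0.0035947$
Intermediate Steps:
$s{\left(O \right)} = 7$ ($s{\left(O \right)} = 3 + 2^{2} = 3 + 4 = 7$)
$z = \frac{1}{2306} \approx 0.00043365$
$\frac{s{\left(0 \right)} + z}{\frac{-103 + 569}{2073 - 1269} - 1948} = \frac{7 + \frac{1}{2306}}{\frac{-103 + 569}{2073 - 1269} - 1948} = \frac{16143}{2306 \left(\frac{466}{804} - 1948\right)} = \frac{16143}{2306 \left(466 \cdot \frac{1}{804} - 1948\right)} = \frac{16143}{2306 \left(\frac{233}{402} - 1948\right)} = \frac{16143}{2306 \left(- \frac{782863}{402}\right)} = \frac{16143}{2306} \left(- \frac{402}{782863}\right) = - \frac{3244743}{902641039}$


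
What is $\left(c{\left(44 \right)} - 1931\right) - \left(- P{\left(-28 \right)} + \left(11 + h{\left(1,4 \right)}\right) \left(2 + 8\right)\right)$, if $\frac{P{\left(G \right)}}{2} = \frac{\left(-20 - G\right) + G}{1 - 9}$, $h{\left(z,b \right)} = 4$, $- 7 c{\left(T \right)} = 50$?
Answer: $- \frac{14582}{7} \approx -2083.1$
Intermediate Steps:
$c{\left(T \right)} = - \frac{50}{7}$ ($c{\left(T \right)} = \left(- \frac{1}{7}\right) 50 = - \frac{50}{7}$)
$P{\left(G \right)} = 5$ ($P{\left(G \right)} = 2 \frac{\left(-20 - G\right) + G}{1 - 9} = 2 \left(- \frac{20}{-8}\right) = 2 \left(\left(-20\right) \left(- \frac{1}{8}\right)\right) = 2 \cdot \frac{5}{2} = 5$)
$\left(c{\left(44 \right)} - 1931\right) - \left(- P{\left(-28 \right)} + \left(11 + h{\left(1,4 \right)}\right) \left(2 + 8\right)\right) = \left(- \frac{50}{7} - 1931\right) + \left(5 - \left(11 + 4\right) \left(2 + 8\right)\right) = - \frac{13567}{7} + \left(5 - 15 \cdot 10\right) = - \frac{13567}{7} + \left(5 - 150\right) = - \frac{13567}{7} - 145 = - \frac{14582}{7}$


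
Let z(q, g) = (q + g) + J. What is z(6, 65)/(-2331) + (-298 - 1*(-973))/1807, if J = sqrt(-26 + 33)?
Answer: 1445128/4212117 - sqrt(7)/2331 ≈ 0.34195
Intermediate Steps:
J = sqrt(7) ≈ 2.6458
z(q, g) = g + q + sqrt(7) (z(q, g) = (q + g) + sqrt(7) = (g + q) + sqrt(7) = g + q + sqrt(7))
z(6, 65)/(-2331) + (-298 - 1*(-973))/1807 = (65 + 6 + sqrt(7))/(-2331) + (-298 - 1*(-973))/1807 = (71 + sqrt(7))*(-1/2331) + (-298 + 973)*(1/1807) = (-71/2331 - sqrt(7)/2331) + 675*(1/1807) = (-71/2331 - sqrt(7)/2331) + 675/1807 = 1445128/4212117 - sqrt(7)/2331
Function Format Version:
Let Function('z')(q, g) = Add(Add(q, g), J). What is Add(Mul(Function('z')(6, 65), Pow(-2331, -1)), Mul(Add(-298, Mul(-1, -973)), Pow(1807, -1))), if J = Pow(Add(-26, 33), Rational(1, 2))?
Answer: Add(Rational(1445128, 4212117), Mul(Rational(-1, 2331), Pow(7, Rational(1, 2)))) ≈ 0.34195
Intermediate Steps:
J = Pow(7, Rational(1, 2)) ≈ 2.6458
Function('z')(q, g) = Add(g, q, Pow(7, Rational(1, 2))) (Function('z')(q, g) = Add(Add(q, g), Pow(7, Rational(1, 2))) = Add(Add(g, q), Pow(7, Rational(1, 2))) = Add(g, q, Pow(7, Rational(1, 2))))
Add(Mul(Function('z')(6, 65), Pow(-2331, -1)), Mul(Add(-298, Mul(-1, -973)), Pow(1807, -1))) = Add(Mul(Add(65, 6, Pow(7, Rational(1, 2))), Pow(-2331, -1)), Mul(Add(-298, Mul(-1, -973)), Pow(1807, -1))) = Add(Mul(Add(71, Pow(7, Rational(1, 2))), Rational(-1, 2331)), Mul(Add(-298, 973), Rational(1, 1807))) = Add(Add(Rational(-71, 2331), Mul(Rational(-1, 2331), Pow(7, Rational(1, 2)))), Mul(675, Rational(1, 1807))) = Add(Add(Rational(-71, 2331), Mul(Rational(-1, 2331), Pow(7, Rational(1, 2)))), Rational(675, 1807)) = Add(Rational(1445128, 4212117), Mul(Rational(-1, 2331), Pow(7, Rational(1, 2))))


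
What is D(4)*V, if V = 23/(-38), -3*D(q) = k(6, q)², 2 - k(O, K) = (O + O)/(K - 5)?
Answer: 2254/57 ≈ 39.544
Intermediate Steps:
k(O, K) = 2 - 2*O/(-5 + K) (k(O, K) = 2 - (O + O)/(K - 5) = 2 - 2*O/(-5 + K))
D(q) = -4*(-11 + q)²/(3*(-5 + q)²) (D(q) = -4*(-5 + q - 1*6)²/(-5 + q)²/3 = -4*(-5 + q - 6)²/(-5 + q)²/3 = -4*(-11 + q)²/(-5 + q)²/3 = -4*(-11 + q)²/(3*(-5 + q)²))
V = -23/38 (V = 23*(-1/38) = -23/38 ≈ -0.60526)
D(4)*V = -4*(-11 + 4)²/(3*(-5 + 4)²)*(-23/38) = -4/3*(-7)²/(-1)²*(-23/38) = -4/3*49*1*(-23/38) = -196/3*(-23/38) = 2254/57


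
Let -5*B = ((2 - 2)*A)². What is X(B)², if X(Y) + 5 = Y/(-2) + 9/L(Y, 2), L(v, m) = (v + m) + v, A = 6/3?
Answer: ¼ ≈ 0.25000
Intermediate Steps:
A = 2 (A = 6*(⅓) = 2)
L(v, m) = m + 2*v (L(v, m) = (m + v) + v = m + 2*v)
B = 0 (B = -4*(2 - 2)²/5 = -(0*2)²/5 = -⅕*0² = -⅕*0 = 0)
X(Y) = -5 + 9/(2 + 2*Y) - Y/2 (X(Y) = -5 + (Y/(-2) + 9/(2 + 2*Y)) = -5 + (Y*(-½) + 9/(2 + 2*Y)) = -5 + (-Y/2 + 9/(2 + 2*Y)) = -5 + (9/(2 + 2*Y) - Y/2) = -5 + 9/(2 + 2*Y) - Y/2)
X(B)² = ((9 - (1 + 0)*(10 + 0))/(2*(1 + 0)))² = ((½)*(9 - 1*1*10)/1)² = ((½)*1*(9 - 10))² = ((½)*1*(-1))² = (-½)² = ¼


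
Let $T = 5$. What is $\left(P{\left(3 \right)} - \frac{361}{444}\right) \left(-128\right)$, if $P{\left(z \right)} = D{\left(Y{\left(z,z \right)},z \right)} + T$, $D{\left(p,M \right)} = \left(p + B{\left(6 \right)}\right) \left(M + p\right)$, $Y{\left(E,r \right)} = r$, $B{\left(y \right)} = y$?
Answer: $- \frac{826720}{111} \approx -7447.9$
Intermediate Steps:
$D{\left(p,M \right)} = \left(6 + p\right) \left(M + p\right)$ ($D{\left(p,M \right)} = \left(p + 6\right) \left(M + p\right) = \left(6 + p\right) \left(M + p\right)$)
$P{\left(z \right)} = 5 + 2 z^{2} + 12 z$ ($P{\left(z \right)} = \left(z^{2} + 6 z + 6 z + z z\right) + 5 = \left(z^{2} + 6 z + 6 z + z^{2}\right) + 5 = \left(2 z^{2} + 12 z\right) + 5 = 5 + 2 z^{2} + 12 z$)
$\left(P{\left(3 \right)} - \frac{361}{444}\right) \left(-128\right) = \left(\left(5 + 2 \cdot 3^{2} + 12 \cdot 3\right) - \frac{361}{444}\right) \left(-128\right) = \left(\left(5 + 2 \cdot 9 + 36\right) - \frac{361}{444}\right) \left(-128\right) = \left(\left(5 + 18 + 36\right) - \frac{361}{444}\right) \left(-128\right) = \left(59 - \frac{361}{444}\right) \left(-128\right) = \frac{25835}{444} \left(-128\right) = - \frac{826720}{111}$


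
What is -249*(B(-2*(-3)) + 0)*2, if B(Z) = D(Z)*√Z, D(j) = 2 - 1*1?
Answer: -498*√6 ≈ -1219.8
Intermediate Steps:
D(j) = 1 (D(j) = 2 - 1 = 1)
B(Z) = √Z (B(Z) = 1*√Z = √Z)
-249*(B(-2*(-3)) + 0)*2 = -249*(√(-2*(-3)) + 0)*2 = -249*(√6 + 0)*2 = -249*√6*2 = -498*√6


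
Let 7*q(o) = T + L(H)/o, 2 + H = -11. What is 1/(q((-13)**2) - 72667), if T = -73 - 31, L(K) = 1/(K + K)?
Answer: -30758/2235548563 ≈ -1.3759e-5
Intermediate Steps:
H = -13 (H = -2 - 11 = -13)
L(K) = 1/(2*K)
T = -104
q(o) = -104/7 - 1/(182*o) (q(o) = (-104 + ((1/2)/(-13))/o)/7 = (-104 + ((1/2)*(-1/13))/o)/7 = (-104 - 1/(26*o))/7 = -104/7 - 1/(182*o))
1/(q((-13)**2) - 72667) = 1/((-1 - 2704*(-13)**2)/(182*((-13)**2)) - 72667) = 1/((1/182)*(-1 - 2704*169)/169 - 72667) = 1/((1/182)*(1/169)*(-1 - 456976) - 72667) = 1/((1/182)*(1/169)*(-456977) - 72667) = 1/(-456977/30758 - 72667) = 1/(-2235548563/30758) = -30758/2235548563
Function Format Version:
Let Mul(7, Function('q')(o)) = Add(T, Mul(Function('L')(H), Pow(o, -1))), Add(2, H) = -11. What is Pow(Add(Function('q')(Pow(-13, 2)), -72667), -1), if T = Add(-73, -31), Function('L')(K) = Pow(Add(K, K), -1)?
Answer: Rational(-30758, 2235548563) ≈ -1.3759e-5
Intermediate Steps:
H = -13 (H = Add(-2, -11) = -13)
Function('L')(K) = Mul(Rational(1, 2), Pow(K, -1)) (Function('L')(K) = Pow(Mul(2, K), -1) = Mul(Rational(1, 2), Pow(K, -1)))
T = -104
Function('q')(o) = Add(Rational(-104, 7), Mul(Rational(-1, 182), Pow(o, -1))) (Function('q')(o) = Mul(Rational(1, 7), Add(-104, Mul(Mul(Rational(1, 2), Pow(-13, -1)), Pow(o, -1)))) = Mul(Rational(1, 7), Add(-104, Mul(Mul(Rational(1, 2), Rational(-1, 13)), Pow(o, -1)))) = Mul(Rational(1, 7), Add(-104, Mul(Rational(-1, 26), Pow(o, -1)))) = Add(Rational(-104, 7), Mul(Rational(-1, 182), Pow(o, -1))))
Pow(Add(Function('q')(Pow(-13, 2)), -72667), -1) = Pow(Add(Mul(Rational(1, 182), Pow(Pow(-13, 2), -1), Add(-1, Mul(-2704, Pow(-13, 2)))), -72667), -1) = Pow(Add(Mul(Rational(1, 182), Pow(169, -1), Add(-1, Mul(-2704, 169))), -72667), -1) = Pow(Add(Mul(Rational(1, 182), Rational(1, 169), Add(-1, -456976)), -72667), -1) = Pow(Add(Mul(Rational(1, 182), Rational(1, 169), -456977), -72667), -1) = Pow(Add(Rational(-456977, 30758), -72667), -1) = Pow(Rational(-2235548563, 30758), -1) = Rational(-30758, 2235548563)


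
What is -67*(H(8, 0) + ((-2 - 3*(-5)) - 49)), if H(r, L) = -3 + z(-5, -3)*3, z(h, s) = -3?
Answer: 3216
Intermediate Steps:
H(r, L) = -12 (H(r, L) = -3 - 3*3 = -3 - 9 = -12)
-67*(H(8, 0) + ((-2 - 3*(-5)) - 49)) = -67*(-12 + ((-2 - 3*(-5)) - 49)) = -67*(-12 + ((-2 + 15) - 49)) = -67*(-12 + (13 - 49)) = -67*(-12 - 36) = -67*(-48) = 3216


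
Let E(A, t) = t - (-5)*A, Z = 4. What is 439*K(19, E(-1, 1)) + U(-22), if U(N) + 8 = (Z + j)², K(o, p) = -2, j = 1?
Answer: -861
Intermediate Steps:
E(A, t) = t + 5*A
U(N) = 17 (U(N) = -8 + (4 + 1)² = -8 + 5² = -8 + 25 = 17)
439*K(19, E(-1, 1)) + U(-22) = 439*(-2) + 17 = -878 + 17 = -861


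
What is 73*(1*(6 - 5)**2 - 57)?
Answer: -4088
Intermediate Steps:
73*(1*(6 - 5)**2 - 57) = 73*(1*1**2 - 57) = 73*(1*1 - 57) = 73*(1 - 57) = 73*(-56) = -4088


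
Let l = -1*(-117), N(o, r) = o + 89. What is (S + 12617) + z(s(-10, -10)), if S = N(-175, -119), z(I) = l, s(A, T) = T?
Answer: 12648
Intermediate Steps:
N(o, r) = 89 + o
l = 117
z(I) = 117
S = -86 (S = 89 - 175 = -86)
(S + 12617) + z(s(-10, -10)) = (-86 + 12617) + 117 = 12531 + 117 = 12648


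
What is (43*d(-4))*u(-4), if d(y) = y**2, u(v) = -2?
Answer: -1376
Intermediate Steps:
(43*d(-4))*u(-4) = (43*(-4)**2)*(-2) = (43*16)*(-2) = 688*(-2) = -1376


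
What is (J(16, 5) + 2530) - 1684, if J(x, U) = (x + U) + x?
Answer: 883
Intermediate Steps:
J(x, U) = U + 2*x (J(x, U) = (U + x) + x = U + 2*x)
(J(16, 5) + 2530) - 1684 = ((5 + 2*16) + 2530) - 1684 = ((5 + 32) + 2530) - 1684 = (37 + 2530) - 1684 = 2567 - 1684 = 883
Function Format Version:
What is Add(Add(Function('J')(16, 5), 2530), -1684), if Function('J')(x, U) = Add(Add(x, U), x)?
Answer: 883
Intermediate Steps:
Function('J')(x, U) = Add(U, Mul(2, x)) (Function('J')(x, U) = Add(Add(U, x), x) = Add(U, Mul(2, x)))
Add(Add(Function('J')(16, 5), 2530), -1684) = Add(Add(Add(5, Mul(2, 16)), 2530), -1684) = Add(Add(Add(5, 32), 2530), -1684) = Add(Add(37, 2530), -1684) = Add(2567, -1684) = 883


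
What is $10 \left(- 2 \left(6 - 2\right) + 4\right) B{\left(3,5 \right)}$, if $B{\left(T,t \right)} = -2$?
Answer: $80$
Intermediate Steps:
$10 \left(- 2 \left(6 - 2\right) + 4\right) B{\left(3,5 \right)} = 10 \left(- 2 \left(6 - 2\right) + 4\right) \left(-2\right) = 10 \left(\left(-2\right) 4 + 4\right) \left(-2\right) = 10 \left(-8 + 4\right) \left(-2\right) = 10 \left(-4\right) \left(-2\right) = \left(-40\right) \left(-2\right) = 80$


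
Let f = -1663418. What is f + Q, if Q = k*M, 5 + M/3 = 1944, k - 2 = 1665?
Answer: 8033521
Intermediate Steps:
k = 1667 (k = 2 + 1665 = 1667)
M = 5817 (M = -15 + 3*1944 = -15 + 5832 = 5817)
Q = 9696939 (Q = 1667*5817 = 9696939)
f + Q = -1663418 + 9696939 = 8033521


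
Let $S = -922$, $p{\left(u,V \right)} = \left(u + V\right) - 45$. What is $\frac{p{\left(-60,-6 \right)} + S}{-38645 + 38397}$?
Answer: $\frac{1033}{248} \approx 4.1653$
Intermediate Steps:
$p{\left(u,V \right)} = -45 + V + u$ ($p{\left(u,V \right)} = \left(V + u\right) - 45 = -45 + V + u$)
$\frac{p{\left(-60,-6 \right)} + S}{-38645 + 38397} = \frac{\left(-45 - 6 - 60\right) - 922}{-38645 + 38397} = \frac{-111 - 922}{-248} = \left(-1033\right) \left(- \frac{1}{248}\right) = \frac{1033}{248}$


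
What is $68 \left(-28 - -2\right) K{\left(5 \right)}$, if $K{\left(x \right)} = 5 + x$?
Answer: $-17680$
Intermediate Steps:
$68 \left(-28 - -2\right) K{\left(5 \right)} = 68 \left(-28 - -2\right) \left(5 + 5\right) = 68 \left(-28 + 2\right) 10 = 68 \left(-26\right) 10 = \left(-1768\right) 10 = -17680$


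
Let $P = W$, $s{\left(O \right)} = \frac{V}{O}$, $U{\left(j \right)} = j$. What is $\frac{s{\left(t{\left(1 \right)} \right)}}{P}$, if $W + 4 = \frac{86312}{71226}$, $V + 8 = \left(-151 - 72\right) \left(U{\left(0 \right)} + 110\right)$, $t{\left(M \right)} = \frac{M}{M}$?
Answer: $\frac{436935897}{49648} \approx 8800.7$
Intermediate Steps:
$t{\left(M \right)} = 1$
$V = -24538$ ($V = -8 + \left(-151 - 72\right) \left(0 + 110\right) = -8 - 24530 = -24538$)
$s{\left(O \right)} = - \frac{24538}{O}$
$W = - \frac{99296}{35613}$ ($W = -4 + \frac{86312}{71226} = -4 + 86312 \cdot \frac{1}{71226} = -4 + \frac{43156}{35613} = - \frac{99296}{35613} \approx -2.7882$)
$P = - \frac{99296}{35613} \approx -2.7882$
$\frac{s{\left(t{\left(1 \right)} \right)}}{P} = \frac{\left(-24538\right) 1^{-1}}{- \frac{99296}{35613}} = \left(-24538\right) 1 \left(- \frac{35613}{99296}\right) = \left(-24538\right) \left(- \frac{35613}{99296}\right) = \frac{436935897}{49648}$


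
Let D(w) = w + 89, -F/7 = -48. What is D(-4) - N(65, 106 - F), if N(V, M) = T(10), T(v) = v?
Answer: 75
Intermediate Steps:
F = 336 (F = -7*(-48) = 336)
D(w) = 89 + w
N(V, M) = 10
D(-4) - N(65, 106 - F) = (89 - 4) - 1*10 = 85 - 10 = 75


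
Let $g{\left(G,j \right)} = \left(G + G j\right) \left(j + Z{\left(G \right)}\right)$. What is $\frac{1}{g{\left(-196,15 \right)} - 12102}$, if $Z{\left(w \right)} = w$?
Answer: $\frac{1}{555514} \approx 1.8001 \cdot 10^{-6}$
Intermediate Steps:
$g{\left(G,j \right)} = \left(G + j\right) \left(G + G j\right)$ ($g{\left(G,j \right)} = \left(G + G j\right) \left(j + G\right) = \left(G + G j\right) \left(G + j\right) = \left(G + j\right) \left(G + G j\right)$)
$\frac{1}{g{\left(-196,15 \right)} - 12102} = \frac{1}{- 196 \left(-196 + 15 + 15^{2} - 2940\right) - 12102} = \frac{1}{- 196 \left(-196 + 15 + 225 - 2940\right) - 12102} = \frac{1}{\left(-196\right) \left(-2896\right) - 12102} = \frac{1}{567616 - 12102} = \frac{1}{555514}$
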